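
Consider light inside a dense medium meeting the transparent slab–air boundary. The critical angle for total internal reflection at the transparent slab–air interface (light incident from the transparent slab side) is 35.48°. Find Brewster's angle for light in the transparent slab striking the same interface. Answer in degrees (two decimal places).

sin θ_c = n₂/n₁, so n₂/n₁ = sin 35.48° = 0.5804.
Brewster: tan θ_B = n₂/n₁ = 0.5804.
θ_B = arctan(0.5804) = 30.13°.

θ_B ≈ 30.13°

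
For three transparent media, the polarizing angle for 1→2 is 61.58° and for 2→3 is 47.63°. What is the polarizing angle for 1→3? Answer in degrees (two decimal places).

Each Brewster angle gives a ratio: n₂/n₁ = tan 61.58° = 1.8479, n₃/n₂ = tan 47.63° = 1.0963.
n₃/n₁ = 2.0259. Then tan θ_B(1→3) = n₃/n₁, so θ_B(1→3) = arctan(2.0259) = 63.73°.

θ_B ≈ 63.73°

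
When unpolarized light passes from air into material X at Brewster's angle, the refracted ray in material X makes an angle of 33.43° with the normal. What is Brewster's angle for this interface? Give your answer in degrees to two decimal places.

At Brewster's angle the reflected and refracted rays are perpendicular, so θ_B + θ_t = 90°.
So θ_B = 90° − θ_t = 90° − 33.43° = 56.57°.

θ_B ≈ 56.57°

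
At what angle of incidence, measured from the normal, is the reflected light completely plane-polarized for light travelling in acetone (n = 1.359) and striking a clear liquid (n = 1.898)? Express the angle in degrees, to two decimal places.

θ_B ≈ 54.40°

The reflected p-component vanishes when tan θ_B = n₂/n₁.
Here n₂/n₁ = 1.898/1.359 = 1.3966, and Brewster's law gives tan θ_B = n₂/n₁. Taking the arctangent, θ_B = 54.40°.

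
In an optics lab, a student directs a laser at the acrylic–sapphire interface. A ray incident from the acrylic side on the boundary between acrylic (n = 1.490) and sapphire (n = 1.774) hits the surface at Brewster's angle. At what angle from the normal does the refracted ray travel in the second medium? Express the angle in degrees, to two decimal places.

θ_t ≈ 40.03°

First find Brewster's angle: tan θ_B = 1.774/1.490 = 1.1906, giving θ_B = 49.97°.
The refracted ray is perpendicular to the reflected ray, so θ_t = 90° − θ_B = 40.03°.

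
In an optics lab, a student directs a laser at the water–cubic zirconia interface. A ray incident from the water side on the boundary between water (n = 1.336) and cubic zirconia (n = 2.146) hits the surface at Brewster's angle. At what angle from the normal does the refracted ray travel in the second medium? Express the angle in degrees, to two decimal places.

θ_t ≈ 31.90°

θ_B = arctan(n₂/n₁) = arctan(2.146/1.336) = 58.10°.
The refracted ray is perpendicular to the reflected ray, so θ_t = 90° − θ_B = 31.90°.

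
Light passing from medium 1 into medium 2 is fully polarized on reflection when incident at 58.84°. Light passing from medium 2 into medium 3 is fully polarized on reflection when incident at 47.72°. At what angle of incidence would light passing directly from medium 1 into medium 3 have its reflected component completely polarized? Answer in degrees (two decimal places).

n₂/n₁ = tan 58.84° = 1.6538 and n₃/n₂ = tan 47.72° = 1.0998.
Multiplying, n₃/n₁ = 1.6538 × 1.0998 = 1.8188, and θ_B(1→3) = arctan 1.8188 = 61.20°.

θ_B ≈ 61.20°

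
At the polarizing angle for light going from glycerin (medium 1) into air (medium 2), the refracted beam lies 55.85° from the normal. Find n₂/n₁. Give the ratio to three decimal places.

n₂/n₁ ≈ 0.678

At Brewster incidence θ_B = 90° − θ_t = 90° − 55.85° = 34.15°.
Then n₂/n₁ = tan θ_B = tan 34.15° = 0.678.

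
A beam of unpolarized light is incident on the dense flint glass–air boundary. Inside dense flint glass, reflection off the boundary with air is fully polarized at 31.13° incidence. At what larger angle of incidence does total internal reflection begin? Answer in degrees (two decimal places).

n₂/n₁ = tan 31.13° = 0.6040; the critical angle satisfies sin θ_c = n₂/n₁.
θ_c = arcsin(0.6040) = 37.15°.

θ_c ≈ 37.15°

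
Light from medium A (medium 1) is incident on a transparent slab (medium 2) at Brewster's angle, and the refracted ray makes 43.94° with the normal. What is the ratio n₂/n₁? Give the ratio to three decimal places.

θ_B + θ_t = 90°, so θ_B = 90° − 43.94° = 46.06°.
tan θ_B = n₂/n₁, so n₂/n₁ = tan 46.06° = 1.038.

n₂/n₁ ≈ 1.038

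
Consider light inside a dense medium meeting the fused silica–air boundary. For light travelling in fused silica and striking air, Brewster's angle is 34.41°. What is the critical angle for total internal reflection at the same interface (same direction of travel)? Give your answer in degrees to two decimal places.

n₂/n₁ = tan 34.41° = 0.6850; the critical angle satisfies sin θ_c = n₂/n₁.
θ_c = arcsin(0.6850) = 43.23°.

θ_c ≈ 43.23°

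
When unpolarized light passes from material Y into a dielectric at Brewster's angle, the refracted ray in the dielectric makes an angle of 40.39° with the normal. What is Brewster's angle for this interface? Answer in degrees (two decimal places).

Brewster's condition makes the reflected and refracted beams perpendicular: θ_B + θ_t = 90°.
θ_B = 90° − 40.39° = 49.61°.

θ_B ≈ 49.61°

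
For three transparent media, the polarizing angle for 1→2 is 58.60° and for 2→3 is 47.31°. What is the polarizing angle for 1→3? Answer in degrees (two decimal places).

θ_B ≈ 60.62°

Each Brewster angle gives a ratio: n₂/n₁ = tan 58.60° = 1.6383, n₃/n₂ = tan 47.31° = 1.0841.
Multiplying, n₃/n₁ = 1.6383 × 1.0841 = 1.7760, and θ_B(1→3) = arctan 1.7760 = 60.62°.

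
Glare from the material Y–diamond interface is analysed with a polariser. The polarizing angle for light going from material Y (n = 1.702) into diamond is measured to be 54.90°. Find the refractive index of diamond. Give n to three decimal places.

n ≈ 2.422

At the polarizing angle, tan θ_B = n₂/n₁ with n₁ on the incident side (material Y) and n₂ on the transmitted side (diamond).
n₂ = n₁ tan θ_B = 1.702 × tan 54.90° = 2.422.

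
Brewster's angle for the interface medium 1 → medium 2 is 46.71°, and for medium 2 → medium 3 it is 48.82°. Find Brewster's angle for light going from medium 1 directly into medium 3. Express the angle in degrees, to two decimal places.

θ_B ≈ 50.51°

tan θ_B(1→2) = n₂/n₁ = tan 46.71° = 1.0615.
tan θ_B(2→3) = n₃/n₂ = tan 48.82° = 1.1431.
Multiplying, n₃/n₁ = 1.0615 × 1.1431 = 1.2134, and θ_B(1→3) = arctan 1.2134 = 50.51°.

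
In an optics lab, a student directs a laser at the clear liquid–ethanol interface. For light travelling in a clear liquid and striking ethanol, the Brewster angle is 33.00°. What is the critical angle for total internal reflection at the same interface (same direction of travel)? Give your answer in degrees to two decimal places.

n₂/n₁ = tan 33.00° = 0.6494; the critical angle satisfies sin θ_c = n₂/n₁.
θ_c = arcsin(0.6494) = 40.50°.

θ_c ≈ 40.50°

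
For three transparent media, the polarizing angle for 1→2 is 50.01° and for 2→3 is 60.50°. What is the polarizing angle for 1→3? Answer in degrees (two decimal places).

tan θ_B(1→2) = n₂/n₁ = tan 50.01° = 1.1922.
tan θ_B(2→3) = n₃/n₂ = tan 60.50° = 1.7675.
So n₃/n₁ = (n₂/n₁)(n₃/n₂) = 1.1922 × 1.7675 = 2.1072.
θ_B(1→3) = arctan(2.1072) = 64.61°.

θ_B ≈ 64.61°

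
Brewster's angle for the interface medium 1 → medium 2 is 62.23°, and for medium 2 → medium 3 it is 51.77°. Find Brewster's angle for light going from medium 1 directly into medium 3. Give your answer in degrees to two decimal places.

n₂/n₁ = tan 62.23° = 1.8991 and n₃/n₂ = tan 51.77° = 1.2694.
Multiplying, n₃/n₁ = 1.8991 × 1.2694 = 2.4107, and θ_B(1→3) = arctan 2.4107 = 67.47°.

θ_B ≈ 67.47°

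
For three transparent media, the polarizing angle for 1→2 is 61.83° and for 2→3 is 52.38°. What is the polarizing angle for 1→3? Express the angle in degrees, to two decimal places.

tan θ_B(1→2) = n₂/n₁ = tan 61.83° = 1.8673.
tan θ_B(2→3) = n₃/n₂ = tan 52.38° = 1.2976.
Multiplying, n₃/n₁ = 1.8673 × 1.2976 = 2.4230, and θ_B(1→3) = arctan 2.4230 = 67.57°.

θ_B ≈ 67.57°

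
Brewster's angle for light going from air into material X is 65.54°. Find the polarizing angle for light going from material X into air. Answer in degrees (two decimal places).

The two Brewster angles are complementary: θ_B' = 90° − θ_B = 90° − 65.54° = 24.46°.

θ_B' ≈ 24.46°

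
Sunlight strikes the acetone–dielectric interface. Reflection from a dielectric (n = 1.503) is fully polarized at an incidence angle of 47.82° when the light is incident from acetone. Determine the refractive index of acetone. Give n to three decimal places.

n ≈ 1.362

At Brewster's angle, tan θ_B = n₂/n₁ with n₁ on the incident side (acetone) and n₂ on the transmitted side (a dielectric).
n₁ = n₂ / tan θ_B = 1.503 / tan 47.82° = 1.362.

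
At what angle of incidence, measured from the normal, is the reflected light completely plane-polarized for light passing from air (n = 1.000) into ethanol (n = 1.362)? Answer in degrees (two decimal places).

θ_B ≈ 53.71°

Here n₂/n₁ = 1.362/1.000 = 1.3620, and Brewster's law gives tan θ_B = n₂/n₁. Taking the arctangent, θ_B = 53.71°.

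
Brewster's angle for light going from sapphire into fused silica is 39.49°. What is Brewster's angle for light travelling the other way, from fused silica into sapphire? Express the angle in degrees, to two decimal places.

θ_B' ≈ 50.51°

tan θ_B' = n₁/n₂ = 1/tan θ_B, so θ_B' = 90° − θ_B.
θ_B' = 90° − 39.49° = 50.51°.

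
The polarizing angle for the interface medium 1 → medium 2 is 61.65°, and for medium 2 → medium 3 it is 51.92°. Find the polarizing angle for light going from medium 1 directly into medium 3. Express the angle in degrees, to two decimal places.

Each Brewster angle gives a ratio: n₂/n₁ = tan 61.65° = 1.8533, n₃/n₂ = tan 51.92° = 1.2763.
So n₃/n₁ = (n₂/n₁)(n₃/n₂) = 1.8533 × 1.2763 = 2.3653.
θ_B(1→3) = arctan(2.3653) = 67.08°.

θ_B ≈ 67.08°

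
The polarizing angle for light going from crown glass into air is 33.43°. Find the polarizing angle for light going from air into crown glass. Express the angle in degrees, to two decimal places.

θ_B' ≈ 56.57°

Reversing the direction swaps n₁ and n₂, so tan θ_B' = 1/tan θ_B and θ_B' = 90° − θ_B.
Hence θ_B' = 90° − 33.43° = 56.57°.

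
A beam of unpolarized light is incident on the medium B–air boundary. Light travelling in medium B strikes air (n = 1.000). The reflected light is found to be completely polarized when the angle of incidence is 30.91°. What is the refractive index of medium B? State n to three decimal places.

n ≈ 1.670

Full polarization of the reflected beam means tan θ_B = n₂/n₁, where n₁ is the incident medium (medium B).
n₁ = n₂ / tan θ_B = 1.000 / tan 30.91° = 1.670.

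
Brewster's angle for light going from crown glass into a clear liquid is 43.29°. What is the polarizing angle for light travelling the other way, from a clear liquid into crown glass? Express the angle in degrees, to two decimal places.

θ_B' ≈ 46.71°

Reversing the direction swaps n₁ and n₂, so tan θ_B' = 1/tan θ_B and θ_B' = 90° − θ_B.
Hence θ_B' = 90° − 43.29° = 46.71°.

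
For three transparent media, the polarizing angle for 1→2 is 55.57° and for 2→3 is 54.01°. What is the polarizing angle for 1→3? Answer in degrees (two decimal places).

tan θ_B(1→2) = n₂/n₁ = tan 55.57° = 1.4588.
tan θ_B(2→3) = n₃/n₂ = tan 54.01° = 1.3769.
Multiplying, n₃/n₁ = 1.4588 × 1.3769 = 2.0086, and θ_B(1→3) = arctan 2.0086 = 63.53°.

θ_B ≈ 63.53°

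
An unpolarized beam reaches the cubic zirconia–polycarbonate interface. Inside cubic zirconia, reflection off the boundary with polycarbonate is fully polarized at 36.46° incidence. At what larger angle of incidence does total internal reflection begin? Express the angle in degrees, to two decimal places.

θ_c ≈ 47.64°

n₂/n₁ = tan 36.46° = 0.7389; the critical angle satisfies sin θ_c = n₂/n₁.
θ_c = arcsin(0.7389) = 47.64°.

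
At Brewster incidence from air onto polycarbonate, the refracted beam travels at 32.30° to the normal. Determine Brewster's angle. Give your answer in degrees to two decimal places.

Since the reflected and refracted rays are at right angles at the polarizing angle, θ_B + θ_t = 90°.
So θ_B = 90° − θ_t = 90° − 32.30° = 57.70°.

θ_B ≈ 57.70°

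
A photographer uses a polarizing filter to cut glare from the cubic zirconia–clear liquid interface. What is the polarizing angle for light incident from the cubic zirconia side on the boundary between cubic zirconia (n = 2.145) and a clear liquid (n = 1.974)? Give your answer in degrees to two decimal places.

Brewster's condition: tan θ_B = n₂/n₁ = 1.974/2.145 = 0.9203.
θ_B = arctan(0.9203) = 42.62°.

θ_B ≈ 42.62°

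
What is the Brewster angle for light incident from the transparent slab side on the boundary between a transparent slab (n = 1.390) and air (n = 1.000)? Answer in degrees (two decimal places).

At Brewster's angle the reflected and refracted rays are perpendicular, which with Snell's law gives tan θ_B = n₂/n₁.
Brewster's condition: tan θ_B = n₂/n₁ = 1.000/1.390 = 0.7194.
So θ_B = arctan 0.7194 = 35.73°.

θ_B ≈ 35.73°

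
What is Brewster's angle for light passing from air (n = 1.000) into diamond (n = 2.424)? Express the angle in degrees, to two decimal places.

θ_B ≈ 67.58°

Brewster's condition: tan θ_B = n₂/n₁ = 2.424/1.000 = 2.4240.
θ_B = arctan(2.4240) = 67.58°.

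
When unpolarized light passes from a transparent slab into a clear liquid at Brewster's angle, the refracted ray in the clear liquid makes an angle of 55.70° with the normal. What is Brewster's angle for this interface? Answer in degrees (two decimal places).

Since the reflected and refracted rays are at right angles at the polarizing angle, θ_B + θ_t = 90°.
θ_B = 90° − 55.70° = 34.30°.

θ_B ≈ 34.30°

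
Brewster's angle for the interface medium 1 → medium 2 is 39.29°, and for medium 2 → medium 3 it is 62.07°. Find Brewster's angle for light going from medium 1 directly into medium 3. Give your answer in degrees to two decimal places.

Each Brewster angle gives a ratio: n₂/n₁ = tan 39.29° = 0.8182, n₃/n₂ = tan 62.07° = 1.8863.
So n₃/n₁ = (n₂/n₁)(n₃/n₂) = 0.8182 × 1.8863 = 1.5434.
θ_B(1→3) = arctan(1.5434) = 57.06°.

θ_B ≈ 57.06°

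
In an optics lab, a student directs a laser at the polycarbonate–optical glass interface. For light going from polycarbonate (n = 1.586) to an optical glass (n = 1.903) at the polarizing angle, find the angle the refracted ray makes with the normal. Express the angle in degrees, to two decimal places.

θ_t ≈ 39.81°

tan θ_B = n₂/n₁ = 1.903/1.586 = 1.1999, so θ_B = 50.19°.
Since θ_B + θ_t = 90° at Brewster incidence, θ_t = 90° − 50.19° = 39.81°.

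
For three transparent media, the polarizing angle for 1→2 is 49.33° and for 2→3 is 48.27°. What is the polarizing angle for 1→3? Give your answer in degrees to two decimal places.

θ_B ≈ 52.54°

Each Brewster angle gives a ratio: n₂/n₁ = tan 49.33° = 1.1638, n₃/n₂ = tan 48.27° = 1.1212.
n₃/n₁ = 1.3049. Then tan θ_B(1→3) = n₃/n₁, so θ_B(1→3) = arctan(1.3049) = 52.54°.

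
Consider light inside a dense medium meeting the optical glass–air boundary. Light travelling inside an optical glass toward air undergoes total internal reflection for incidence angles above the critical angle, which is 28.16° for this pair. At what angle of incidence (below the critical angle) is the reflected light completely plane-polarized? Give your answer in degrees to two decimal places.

n₂/n₁ = sin θ_c = sin 28.16° = 0.4719.
tan θ_B equals the same ratio, so θ_B = arctan(0.4719) = 25.26°.

θ_B ≈ 25.26°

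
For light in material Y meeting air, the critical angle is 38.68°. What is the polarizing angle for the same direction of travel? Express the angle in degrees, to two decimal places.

n₂/n₁ = sin θ_c = sin 38.68° = 0.6250.
tan θ_B equals the same ratio, so θ_B = arctan(0.6250) = 32.00°.

θ_B ≈ 32.00°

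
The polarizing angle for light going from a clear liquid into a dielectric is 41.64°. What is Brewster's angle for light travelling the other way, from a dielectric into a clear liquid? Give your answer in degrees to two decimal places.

θ_B' ≈ 48.36°

Reversing the direction swaps n₁ and n₂, so tan θ_B' = 1/tan θ_B and θ_B' = 90° − θ_B.
Hence θ_B' = 90° − 41.64° = 48.36°.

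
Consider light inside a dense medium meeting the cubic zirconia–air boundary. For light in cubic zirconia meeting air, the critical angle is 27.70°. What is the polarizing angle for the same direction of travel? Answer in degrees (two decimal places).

sin θ_c = n₂/n₁, so n₂/n₁ = sin 27.70° = 0.4648.
Brewster: tan θ_B = n₂/n₁ = 0.4648.
θ_B = arctan(0.4648) = 24.93°.

θ_B ≈ 24.93°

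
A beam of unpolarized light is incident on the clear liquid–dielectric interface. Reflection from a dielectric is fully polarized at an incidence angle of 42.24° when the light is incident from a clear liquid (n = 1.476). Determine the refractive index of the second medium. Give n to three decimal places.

Brewster's law: tan θ_B = n₂/n₁ (light incident in a clear liquid, refracted into a dielectric).
n₂ = n₁ tan θ_B = 1.476 × tan 42.24° = 1.340.

n ≈ 1.340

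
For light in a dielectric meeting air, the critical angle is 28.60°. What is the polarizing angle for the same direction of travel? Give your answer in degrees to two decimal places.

θ_B ≈ 25.58°

sin θ_c = n₂/n₁, so n₂/n₁ = sin 28.60° = 0.4787.
Brewster: tan θ_B = n₂/n₁ = 0.4787.
θ_B = arctan(0.4787) = 25.58°.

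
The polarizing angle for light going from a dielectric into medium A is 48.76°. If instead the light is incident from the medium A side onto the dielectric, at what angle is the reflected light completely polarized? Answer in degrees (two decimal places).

θ_B' ≈ 41.24°

Reversing the direction swaps n₁ and n₂, so tan θ_B' = 1/tan θ_B and θ_B' = 90° − θ_B.
Hence θ_B' = 90° − 48.76° = 41.24°.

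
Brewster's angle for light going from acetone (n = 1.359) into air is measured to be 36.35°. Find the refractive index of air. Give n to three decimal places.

Brewster's law: tan θ_B = n₂/n₁ (light incident in acetone, refracted into air).
n₂ = n₁ tan θ_B = 1.359 × tan 36.35° = 1.000.

n ≈ 1.000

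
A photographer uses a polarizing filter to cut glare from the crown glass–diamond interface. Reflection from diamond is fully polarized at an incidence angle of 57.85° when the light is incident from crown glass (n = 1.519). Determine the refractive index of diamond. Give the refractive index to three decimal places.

n ≈ 2.417

Full polarization of the reflected beam means tan θ_B = n₂/n₁, where n₁ is the incident medium (crown glass).
n₂ = n₁ tan θ_B = 1.519 × tan 57.85° = 2.417.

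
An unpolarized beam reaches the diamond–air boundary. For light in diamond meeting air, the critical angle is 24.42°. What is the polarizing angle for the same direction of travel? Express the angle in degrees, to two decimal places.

θ_B ≈ 22.46°

sin θ_c = n₂/n₁, so n₂/n₁ = sin 24.42° = 0.4134.
Brewster: tan θ_B = n₂/n₁ = 0.4134.
θ_B = arctan(0.4134) = 22.46°.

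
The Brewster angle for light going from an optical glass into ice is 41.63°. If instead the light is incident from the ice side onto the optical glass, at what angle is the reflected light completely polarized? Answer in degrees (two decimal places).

θ_B' ≈ 48.37°

Reversing the direction swaps n₁ and n₂, so tan θ_B' = 1/tan θ_B and θ_B' = 90° − θ_B.
Hence θ_B' = 90° − 41.63° = 48.37°.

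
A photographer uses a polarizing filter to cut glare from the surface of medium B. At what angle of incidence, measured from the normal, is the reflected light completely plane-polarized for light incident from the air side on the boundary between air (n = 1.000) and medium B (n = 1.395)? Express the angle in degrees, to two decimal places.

θ_B ≈ 54.37°

At Brewster's angle the reflected and refracted rays are perpendicular, which with Snell's law gives tan θ_B = n₂/n₁.
Brewster's condition: tan θ_B = n₂/n₁ = 1.395/1.000 = 1.3950. Taking the arctangent, θ_B = 54.37°.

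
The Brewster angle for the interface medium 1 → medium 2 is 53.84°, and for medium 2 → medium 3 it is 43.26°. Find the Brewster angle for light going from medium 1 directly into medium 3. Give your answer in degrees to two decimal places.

tan θ_B(1→2) = n₂/n₁ = tan 53.84° = 1.3683.
tan θ_B(2→3) = n₃/n₂ = tan 43.26° = 0.9410.
Multiplying, n₃/n₁ = 1.3683 × 0.9410 = 1.2876, and θ_B(1→3) = arctan 1.2876 = 52.17°.

θ_B ≈ 52.17°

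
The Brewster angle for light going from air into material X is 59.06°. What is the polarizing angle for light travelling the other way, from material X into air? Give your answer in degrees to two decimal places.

The two Brewster angles are complementary: θ_B' = 90° − θ_B = 90° − 59.06° = 30.94°.

θ_B' ≈ 30.94°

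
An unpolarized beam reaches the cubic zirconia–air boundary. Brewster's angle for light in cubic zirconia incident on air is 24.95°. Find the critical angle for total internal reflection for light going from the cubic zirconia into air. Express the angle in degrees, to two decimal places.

n₂/n₁ = tan 24.95° = 0.4652; the critical angle satisfies sin θ_c = n₂/n₁.
θ_c = arcsin(0.4652) = 27.73°.

θ_c ≈ 27.73°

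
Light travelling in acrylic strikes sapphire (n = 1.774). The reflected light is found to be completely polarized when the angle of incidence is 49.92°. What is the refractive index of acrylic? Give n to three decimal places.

n ≈ 1.493

Full polarization of the reflected beam means tan θ_B = n₂/n₁, where n₁ is the incident medium (acrylic).
n₁ = n₂ / tan θ_B = 1.774 / tan 49.92° = 1.493.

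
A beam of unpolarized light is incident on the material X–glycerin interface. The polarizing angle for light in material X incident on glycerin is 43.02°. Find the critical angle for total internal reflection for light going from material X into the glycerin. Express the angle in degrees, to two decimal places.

n₂/n₁ = tan 43.02° = 0.9332; the critical angle satisfies sin θ_c = n₂/n₁.
θ_c = arcsin(0.9332) = 68.93°.

θ_c ≈ 68.93°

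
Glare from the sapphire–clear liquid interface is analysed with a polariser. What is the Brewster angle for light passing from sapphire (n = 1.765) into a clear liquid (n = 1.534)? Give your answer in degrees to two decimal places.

At Brewster's angle the reflected and refracted rays are perpendicular, which with Snell's law gives tan θ_B = n₂/n₁.
tan θ_B = n₂/n₁ = 1.534/1.765 = 0.8691.
So θ_B = arctan 0.8691 = 40.99°.

θ_B ≈ 40.99°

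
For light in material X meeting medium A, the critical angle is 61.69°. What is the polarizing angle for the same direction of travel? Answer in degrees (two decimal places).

n₂/n₁ = sin θ_c = sin 61.69° = 0.8804.
tan θ_B equals the same ratio, so θ_B = arctan(0.8804) = 41.36°.

θ_B ≈ 41.36°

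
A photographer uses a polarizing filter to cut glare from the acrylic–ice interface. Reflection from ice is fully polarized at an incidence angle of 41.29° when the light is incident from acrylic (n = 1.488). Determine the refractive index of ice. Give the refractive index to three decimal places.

Brewster's law: tan θ_B = n₂/n₁ (light incident in acrylic, refracted into ice).
n₂ = n₁ tan θ_B = 1.488 × tan 41.29° = 1.307.

n ≈ 1.307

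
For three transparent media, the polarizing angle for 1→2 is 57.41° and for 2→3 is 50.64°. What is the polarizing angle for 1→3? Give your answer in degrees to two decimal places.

Each Brewster angle gives a ratio: n₂/n₁ = tan 57.41° = 1.5643, n₃/n₂ = tan 50.64° = 1.2192.
Multiplying, n₃/n₁ = 1.5643 × 1.2192 = 1.9071, and θ_B(1→3) = arctan 1.9071 = 62.33°.

θ_B ≈ 62.33°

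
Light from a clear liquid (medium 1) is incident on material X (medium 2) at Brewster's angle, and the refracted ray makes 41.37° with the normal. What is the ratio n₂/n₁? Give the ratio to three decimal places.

n₂/n₁ ≈ 1.135

At Brewster incidence θ_B = 90° − θ_t = 90° − 41.37° = 48.63°.
Then n₂/n₁ = tan θ_B = tan 48.63° = 1.135.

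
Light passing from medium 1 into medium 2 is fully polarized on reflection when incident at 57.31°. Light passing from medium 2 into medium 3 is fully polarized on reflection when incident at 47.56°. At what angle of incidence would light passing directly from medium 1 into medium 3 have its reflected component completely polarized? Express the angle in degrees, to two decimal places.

θ_B ≈ 59.60°

Each Brewster angle gives a ratio: n₂/n₁ = tan 57.31° = 1.5583, n₃/n₂ = tan 47.56° = 1.0936.
n₃/n₁ = 1.7041. Then tan θ_B(1→3) = n₃/n₁, so θ_B(1→3) = arctan(1.7041) = 59.60°.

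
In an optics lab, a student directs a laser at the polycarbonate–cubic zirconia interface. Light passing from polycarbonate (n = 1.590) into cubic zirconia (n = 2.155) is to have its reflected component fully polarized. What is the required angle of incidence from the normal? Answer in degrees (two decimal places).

θ_B ≈ 53.58°

Brewster's condition: tan θ_B = n₂/n₁ = 2.155/1.590 = 1.3553. Taking the arctangent, θ_B = 53.58°.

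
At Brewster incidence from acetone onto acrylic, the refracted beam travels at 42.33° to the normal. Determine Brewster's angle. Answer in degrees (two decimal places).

θ_B ≈ 47.67°

Since the reflected and refracted rays are at right angles at the polarizing angle, θ_B + θ_t = 90°.
So θ_B = 90° − θ_t = 90° − 42.33° = 47.67°.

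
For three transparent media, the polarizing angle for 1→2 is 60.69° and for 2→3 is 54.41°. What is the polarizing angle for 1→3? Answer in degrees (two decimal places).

θ_B ≈ 68.11°

Each Brewster angle gives a ratio: n₂/n₁ = tan 60.69° = 1.7813, n₃/n₂ = tan 54.41° = 1.3973.
n₃/n₁ = 2.4889. Then tan θ_B(1→3) = n₃/n₁, so θ_B(1→3) = arctan(2.4889) = 68.11°.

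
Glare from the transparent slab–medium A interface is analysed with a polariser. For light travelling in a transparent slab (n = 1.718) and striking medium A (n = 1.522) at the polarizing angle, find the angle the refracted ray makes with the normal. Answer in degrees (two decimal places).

tan θ_B = n₂/n₁ = 1.522/1.718 = 0.8859, so θ_B = 41.54°.
Since θ_B + θ_t = 90° at Brewster incidence, θ_t = 90° − 41.54° = 48.46°.

θ_t ≈ 48.46°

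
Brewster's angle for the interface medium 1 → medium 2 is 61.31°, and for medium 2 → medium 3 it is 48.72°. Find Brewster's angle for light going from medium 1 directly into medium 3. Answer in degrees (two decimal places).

tan θ_B(1→2) = n₂/n₁ = tan 61.31° = 1.8273.
tan θ_B(2→3) = n₃/n₂ = tan 48.72° = 1.1391.
n₃/n₁ = 2.0814. Then tan θ_B(1→3) = n₃/n₁, so θ_B(1→3) = arctan(2.0814) = 64.34°.

θ_B ≈ 64.34°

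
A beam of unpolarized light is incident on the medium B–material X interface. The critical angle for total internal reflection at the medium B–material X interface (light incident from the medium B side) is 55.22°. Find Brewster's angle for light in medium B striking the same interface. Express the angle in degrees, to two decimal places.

θ_B ≈ 39.40°

At the critical angle sin θ_c = n₂/n₁, giving n₂/n₁ = sin 55.22° = 0.8213.
Then tan θ_B = n₂/n₁ = 0.8213, so θ_B = arctan 0.8213 = 39.40°.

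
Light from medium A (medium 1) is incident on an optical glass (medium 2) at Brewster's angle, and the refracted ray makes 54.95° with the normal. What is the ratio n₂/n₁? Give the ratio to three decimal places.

At Brewster incidence θ_B = 90° − θ_t = 90° − 54.95° = 35.05°.
Then n₂/n₁ = tan θ_B = tan 35.05° = 0.702.

n₂/n₁ ≈ 0.702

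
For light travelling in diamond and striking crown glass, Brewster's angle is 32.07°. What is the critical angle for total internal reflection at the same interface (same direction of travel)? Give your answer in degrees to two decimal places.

From Brewster, n₂/n₁ = tan θ_B = tan 32.07° = 0.6266.
Then sin θ_c = n₂/n₁ = 0.6266, so θ_c = arcsin 0.6266 = 38.80°.

θ_c ≈ 38.80°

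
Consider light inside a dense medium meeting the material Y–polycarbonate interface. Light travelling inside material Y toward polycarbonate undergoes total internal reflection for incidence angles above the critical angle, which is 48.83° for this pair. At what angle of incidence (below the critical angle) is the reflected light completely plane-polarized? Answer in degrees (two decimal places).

θ_B ≈ 36.97°

n₂/n₁ = sin θ_c = sin 48.83° = 0.7528.
tan θ_B equals the same ratio, so θ_B = arctan(0.7528) = 36.97°.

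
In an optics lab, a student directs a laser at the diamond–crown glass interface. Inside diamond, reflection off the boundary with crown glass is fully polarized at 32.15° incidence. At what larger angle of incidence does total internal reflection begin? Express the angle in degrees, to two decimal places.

θ_c ≈ 38.94°

n₂/n₁ = tan 32.15° = 0.6285; the critical angle satisfies sin θ_c = n₂/n₁.
θ_c = arcsin(0.6285) = 38.94°.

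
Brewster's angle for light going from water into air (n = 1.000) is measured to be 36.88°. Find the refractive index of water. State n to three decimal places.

Full polarization of the reflected beam means tan θ_B = n₂/n₁, where n₁ is the incident medium (water).
n₁ = n₂ / tan θ_B = 1.000 / tan 36.88° = 1.333.

n ≈ 1.333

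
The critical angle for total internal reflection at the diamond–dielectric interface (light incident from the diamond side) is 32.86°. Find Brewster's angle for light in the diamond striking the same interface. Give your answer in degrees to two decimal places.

θ_B ≈ 28.48°

n₂/n₁ = sin θ_c = sin 32.86° = 0.5426.
tan θ_B equals the same ratio, so θ_B = arctan(0.5426) = 28.48°.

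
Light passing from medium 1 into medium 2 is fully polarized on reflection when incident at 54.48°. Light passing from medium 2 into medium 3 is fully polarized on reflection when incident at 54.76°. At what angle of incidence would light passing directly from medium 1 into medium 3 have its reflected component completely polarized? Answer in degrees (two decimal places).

θ_B ≈ 63.24°

n₂/n₁ = tan 54.48° = 1.4009 and n₃/n₂ = tan 54.76° = 1.4155.
So n₃/n₁ = (n₂/n₁)(n₃/n₂) = 1.4009 × 1.4155 = 1.9830.
θ_B(1→3) = arctan(1.9830) = 63.24°.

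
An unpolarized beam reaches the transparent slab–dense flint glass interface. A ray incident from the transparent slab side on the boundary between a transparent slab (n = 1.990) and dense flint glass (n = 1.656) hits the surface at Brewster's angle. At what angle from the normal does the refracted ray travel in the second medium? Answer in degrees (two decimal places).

θ_t ≈ 50.23°

First find Brewster's angle: tan θ_B = 1.656/1.990 = 0.8322, giving θ_B = 39.77°.
Since θ_B + θ_t = 90° at Brewster incidence, θ_t = 90° − 39.77° = 50.23°.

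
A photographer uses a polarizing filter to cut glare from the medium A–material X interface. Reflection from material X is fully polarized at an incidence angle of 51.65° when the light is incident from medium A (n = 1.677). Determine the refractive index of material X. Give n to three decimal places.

At Brewster's angle, tan θ_B = n₂/n₁ with n₁ on the incident side (medium A) and n₂ on the transmitted side (material X).
n₂ = n₁ tan θ_B = 1.677 × tan 51.65° = 2.120.

n ≈ 2.120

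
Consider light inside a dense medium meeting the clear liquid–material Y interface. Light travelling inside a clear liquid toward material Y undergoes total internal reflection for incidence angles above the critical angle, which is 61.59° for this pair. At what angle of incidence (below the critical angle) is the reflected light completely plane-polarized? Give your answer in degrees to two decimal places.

θ_B ≈ 41.33°

n₂/n₁ = sin θ_c = sin 61.59° = 0.8796.
tan θ_B equals the same ratio, so θ_B = arctan(0.8796) = 41.33°.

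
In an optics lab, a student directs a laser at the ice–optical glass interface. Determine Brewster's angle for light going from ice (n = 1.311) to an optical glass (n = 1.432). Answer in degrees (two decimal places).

θ_B ≈ 47.53°

Brewster's condition: tan θ_B = n₂/n₁ = 1.432/1.311 = 1.0923.
So θ_B = arctan 1.0923 = 47.53°.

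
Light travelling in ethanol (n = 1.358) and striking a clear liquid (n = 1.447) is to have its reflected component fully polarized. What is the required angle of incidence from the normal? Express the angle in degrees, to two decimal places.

tan θ_B = n₂/n₁ = 1.447/1.358 = 1.0655.
θ_B = arctan(1.0655) = 46.82°.

θ_B ≈ 46.82°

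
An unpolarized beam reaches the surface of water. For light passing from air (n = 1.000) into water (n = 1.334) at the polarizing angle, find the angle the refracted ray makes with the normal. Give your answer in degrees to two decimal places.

First find Brewster's angle: tan θ_B = 1.334/1.000 = 1.3340, giving θ_B = 53.14°.
At Brewster's angle the reflected and refracted rays are perpendicular, so θ_t = 90° − θ_B = 90° − 53.14° = 36.86°.

θ_t ≈ 36.86°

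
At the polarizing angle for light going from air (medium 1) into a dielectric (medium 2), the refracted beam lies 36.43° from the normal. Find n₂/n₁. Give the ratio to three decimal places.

n₂/n₁ ≈ 1.355

At Brewster incidence θ_B = 90° − θ_t = 90° − 36.43° = 53.57°.
tan θ_B = n₂/n₁, so n₂/n₁ = tan 53.57° = 1.355.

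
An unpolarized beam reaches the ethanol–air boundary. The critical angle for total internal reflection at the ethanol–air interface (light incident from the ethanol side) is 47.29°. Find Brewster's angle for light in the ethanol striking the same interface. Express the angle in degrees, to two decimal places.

At the critical angle sin θ_c = n₂/n₁, giving n₂/n₁ = sin 47.29° = 0.7348.
Then tan θ_B = n₂/n₁ = 0.7348, so θ_B = arctan 0.7348 = 36.31°.

θ_B ≈ 36.31°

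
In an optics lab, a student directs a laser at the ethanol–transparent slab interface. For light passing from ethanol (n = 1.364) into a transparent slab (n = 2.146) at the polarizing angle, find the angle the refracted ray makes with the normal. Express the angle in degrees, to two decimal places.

θ_t ≈ 32.44°

θ_B = arctan(n₂/n₁) = arctan(2.146/1.364) = 57.56°.
At Brewster's angle the reflected and refracted rays are perpendicular, so θ_t = 90° − θ_B = 90° − 57.56° = 32.44°.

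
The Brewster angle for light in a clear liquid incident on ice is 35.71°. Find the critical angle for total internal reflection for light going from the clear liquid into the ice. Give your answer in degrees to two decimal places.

From Brewster, n₂/n₁ = tan θ_B = tan 35.71° = 0.7188.
Then sin θ_c = n₂/n₁ = 0.7188, so θ_c = arcsin 0.7188 = 45.96°.

θ_c ≈ 45.96°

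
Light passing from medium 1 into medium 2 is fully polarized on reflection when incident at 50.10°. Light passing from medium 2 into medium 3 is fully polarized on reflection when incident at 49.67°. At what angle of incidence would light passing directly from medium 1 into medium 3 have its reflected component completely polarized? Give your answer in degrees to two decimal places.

n₂/n₁ = tan 50.10° = 1.1960 and n₃/n₂ = tan 49.67° = 1.1779.
So n₃/n₁ = (n₂/n₁)(n₃/n₂) = 1.1960 × 1.1779 = 1.4088.
θ_B(1→3) = arctan(1.4088) = 54.63°.

θ_B ≈ 54.63°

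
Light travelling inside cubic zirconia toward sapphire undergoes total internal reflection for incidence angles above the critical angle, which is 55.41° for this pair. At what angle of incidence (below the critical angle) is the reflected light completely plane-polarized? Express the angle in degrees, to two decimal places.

sin θ_c = n₂/n₁, so n₂/n₁ = sin 55.41° = 0.8232.
Brewster: tan θ_B = n₂/n₁ = 0.8232.
θ_B = arctan(0.8232) = 39.46°.

θ_B ≈ 39.46°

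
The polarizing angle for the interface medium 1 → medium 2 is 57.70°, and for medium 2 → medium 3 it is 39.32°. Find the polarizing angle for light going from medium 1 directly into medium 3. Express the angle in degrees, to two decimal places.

n₂/n₁ = tan 57.70° = 1.5818 and n₃/n₂ = tan 39.32° = 0.8191.
Multiplying, n₃/n₁ = 1.5818 × 0.8191 = 1.2956, and θ_B(1→3) = arctan 1.2956 = 52.34°.

θ_B ≈ 52.34°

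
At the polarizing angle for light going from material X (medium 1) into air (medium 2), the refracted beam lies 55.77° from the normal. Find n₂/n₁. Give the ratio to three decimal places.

n₂/n₁ ≈ 0.680

θ_B + θ_t = 90°, so θ_B = 90° − 55.77° = 34.23°.
tan θ_B = n₂/n₁, so n₂/n₁ = tan 34.23° = 0.680.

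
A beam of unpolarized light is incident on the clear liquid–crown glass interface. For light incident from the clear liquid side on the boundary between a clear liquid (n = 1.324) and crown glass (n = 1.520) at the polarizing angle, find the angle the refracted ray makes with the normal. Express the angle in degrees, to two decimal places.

θ_B = arctan(n₂/n₁) = arctan(1.520/1.324) = 48.94°.
The refracted ray is perpendicular to the reflected ray, so θ_t = 90° − θ_B = 41.06°.

θ_t ≈ 41.06°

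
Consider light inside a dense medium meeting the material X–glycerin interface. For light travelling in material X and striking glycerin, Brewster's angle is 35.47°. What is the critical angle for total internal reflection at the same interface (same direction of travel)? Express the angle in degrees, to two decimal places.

n₂/n₁ = tan 35.47° = 0.7125; the critical angle satisfies sin θ_c = n₂/n₁.
θ_c = arcsin(0.7125) = 45.44°.

θ_c ≈ 45.44°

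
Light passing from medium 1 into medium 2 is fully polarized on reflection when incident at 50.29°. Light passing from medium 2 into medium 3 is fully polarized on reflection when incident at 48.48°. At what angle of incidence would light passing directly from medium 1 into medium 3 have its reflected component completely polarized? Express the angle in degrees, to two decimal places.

n₂/n₁ = tan 50.29° = 1.2041 and n₃/n₂ = tan 48.48° = 1.1295.
n₃/n₁ = 1.3600. Then tan θ_B(1→3) = n₃/n₁, so θ_B(1→3) = arctan(1.3600) = 53.67°.

θ_B ≈ 53.67°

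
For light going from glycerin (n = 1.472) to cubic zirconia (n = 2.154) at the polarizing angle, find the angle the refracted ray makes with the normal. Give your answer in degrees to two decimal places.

tan θ_B = n₂/n₁ = 2.154/1.472 = 1.4633, so θ_B = 55.65°.
At Brewster's angle the reflected and refracted rays are perpendicular, so θ_t = 90° − θ_B = 90° − 55.65° = 34.35°.

θ_t ≈ 34.35°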